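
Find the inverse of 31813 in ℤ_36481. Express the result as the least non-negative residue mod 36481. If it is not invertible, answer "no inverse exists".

Run Euclid on (36481, 31813):
36481 = 1×31813 + 4668
31813 = 6×4668 + 3805
4668 = 1×3805 + 863
3805 = 4×863 + 353
863 = 2×353 + 157
353 = 2×157 + 39
157 = 4×39 + 1
39 = 39×1 + 0
The gcd is 1. Working backward:
1 = 157 − 4·39
1 = −4·353 + 9·157
1 = 9·863 − 22·353
1 = −22·3805 + 97·863
1 = 97·4668 − 119·3805
1 = −119·31813 + 811·4668
1 = 811·36481 − 930·31813
So 31813·(-930) ≡ 1 (mod 36481), and -930 ≡ 35551 (mod 36481).

35551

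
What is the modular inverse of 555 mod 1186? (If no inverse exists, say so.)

Apply the Euclidean algorithm to 1186 and 555:
1186 = 2*555 + 76
555 = 7*76 + 23
76 = 3*23 + 7
23 = 3*7 + 2
7 = 3*2 + 1
2 = 2*1 + 0
gcd = 1, so the inverse exists. Back-substitute:
1 = 7 − 3·2
1 = −3·23 + 10·7
1 = 10·76 − 33·23
1 = −33·555 + 241·76
1 = 241·1186 − 515·555
So 555·(-515) ≡ 1 (mod 1186), and -515 ≡ 671 (mod 1186).

671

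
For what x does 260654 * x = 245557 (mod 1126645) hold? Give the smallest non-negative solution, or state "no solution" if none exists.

665418

First find gcd(260654, 1126645):
1126645 = 4·260654 + 84029
260654 = 3·84029 + 8567
84029 = 9·8567 + 6926
8567 = 1·6926 + 1641
6926 = 4·1641 + 362
1641 = 4·362 + 193
362 = 1·193 + 169
193 = 1·169 + 24
169 = 7·24 + 1
24 = 24·1 + 0
gcd = 1, so a unique solution mod 1126645 exists.
Back-substitute for the Bézout coefficients:
1 = 169 − 7·24
1 = −7·193 + 8·169
1 = 8·362 − 15·193
1 = −15·1641 + 68·362
1 = 68·6926 − 287·1641
1 = −287·8567 + 355·6926
1 = 355·84029 − 3482·8567
1 = −3482·260654 + 10801·84029
1 = 10801·1126645 − 46686·260654
So 260654·(-46686) ≡ 1 (mod 1126645), giving 260654⁻¹ ≡ 1079959.
x ≡ 260654⁻¹·245557 ≡ 1079959·245557 ≡ 665418 (mod 1126645).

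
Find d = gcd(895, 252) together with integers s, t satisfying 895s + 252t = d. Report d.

Repeated division:
895 = 3·252 + 139
252 = 1·139 + 113
139 = 1·113 + 26
113 = 4·26 + 9
26 = 2·9 + 8
9 = 1·8 + 1
8 = 8·1 + 0
gcd(895, 252) = 1.
Express as a combination:
1 = 9 − 8
1 = −26 + 3·9
1 = 3·113 − 13·26
1 = −13·139 + 16·113
1 = 16·252 − 29·139
1 = −29·895 + 103·252
So 1 = (-29)·895 + (103)·252.

1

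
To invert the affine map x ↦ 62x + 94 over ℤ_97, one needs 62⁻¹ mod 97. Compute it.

36

Run Euclid on (97, 62):
97 = 1*62 + 35
62 = 1*35 + 27
35 = 1*27 + 8
27 = 3*8 + 3
8 = 2*3 + 2
3 = 1*2 + 1
2 = 2*1 + 0
gcd = 1, so the inverse exists. Back-substitute:
1 = 3 − 2
1 = −8 + 3·3
1 = 3·27 − 10·8
1 = −10·35 + 13·27
1 = 13·62 − 23·35
1 = −23·97 + 36·62
So 62·36 ≡ 1 (mod 97).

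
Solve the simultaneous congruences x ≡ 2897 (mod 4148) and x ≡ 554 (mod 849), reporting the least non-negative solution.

Write x = 2897 + 4148·k. Then 4148·k ≡ 554 − 2897 ≡ 204 (mod 849).
Need 4148⁻¹ mod 849. Extended Euclid on (849, 752):
849 = 1×752 + 97
752 = 7×97 + 73
97 = 1×73 + 24
73 = 3×24 + 1
24 = 24×1 + 0
Back-substitute:
1 = 73 − 3·24
1 = −3·97 + 4·73
1 = 4·752 − 31·97
1 = −31·849 + 35·752
4148⁻¹ ≡ 35 (mod 849), so k ≡ 35·204 ≡ 348 (mod 849).
x = 2897 + 4148·348 = 1446401.

1446401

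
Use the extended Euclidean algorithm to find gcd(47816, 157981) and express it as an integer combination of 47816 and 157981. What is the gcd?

1

Repeated division:
157981 = 3×47816 + 14533
47816 = 3×14533 + 4217
14533 = 3×4217 + 1882
4217 = 2×1882 + 453
1882 = 4×453 + 70
453 = 6×70 + 33
70 = 2×33 + 4
33 = 8×4 + 1
4 = 4×1 + 0
gcd(47816, 157981) = 1.
Working backward:
1 = 33 − 8·4
1 = −8·70 + 17·33
1 = 17·453 − 110·70
1 = −110·1882 + 457·453
1 = 457·4217 − 1024·1882
1 = −1024·14533 + 3529·4217
1 = 3529·47816 − 11611·14533
1 = −11611·157981 + 38362·47816
So 1 = (-11611)·157981 + (38362)·47816.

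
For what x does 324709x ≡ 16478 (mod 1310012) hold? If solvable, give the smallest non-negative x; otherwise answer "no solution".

61650

First find gcd(324709, 1310012):
1310012 = 4·324709 + 11176
324709 = 29·11176 + 605
11176 = 18·605 + 286
605 = 2·286 + 33
286 = 8·33 + 22
33 = 1·22 + 11
22 = 2·11 + 0
gcd = 11 and 11 | 16478, so solutions exist. Divide through by 11: 29519x ≡ 1498 (mod 119092).
Now find 29519⁻¹ mod 119092:
119092 = 4×29519 + 1016
29519 = 29×1016 + 55
1016 = 18×55 + 26
55 = 2×26 + 3
26 = 8×3 + 2
3 = 1×2 + 1
2 = 2×1 + 0
Back-substitute:
1 = 3 − 2
1 = −26 + 9·3
1 = 9·55 − 19·26
1 = −19·1016 + 351·55
1 = 351·29519 − 10198·1016
1 = −10198·119092 + 41143·29519
So 29519⁻¹ ≡ 41143 (mod 119092).
Then x ≡ 41143·1498 ≡ 61650 (mod 119092); the smallest non-negative solution is x = 61650.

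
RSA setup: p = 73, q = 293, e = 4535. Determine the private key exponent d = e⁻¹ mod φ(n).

φ(n) = (p−1)(q−1) = 72·292 = 21024.
Need d with 4535·d ≡ 1 (mod 21024). Apply the extended Euclidean algorithm:
21024 = 4·4535 + 2884
4535 = 1·2884 + 1651
2884 = 1·1651 + 1233
1651 = 1·1233 + 418
1233 = 2·418 + 397
418 = 1·397 + 21
397 = 18·21 + 19
21 = 1·19 + 2
19 = 9·2 + 1
2 = 2·1 + 0
Back-substitute:
1 = 19 − 9·2
1 = −9·21 + 10·19
1 = 10·397 − 189·21
1 = −189·418 + 199·397
1 = 199·1233 − 587·418
1 = −587·1651 + 786·1233
1 = 786·2884 − 1373·1651
1 = −1373·4535 + 2159·2884
1 = 2159·21024 − 10009·4535
So 4535·(-10009) ≡ 1 (mod 21024), hence d ≡ -10009 ≡ 11015 (mod 21024).

11015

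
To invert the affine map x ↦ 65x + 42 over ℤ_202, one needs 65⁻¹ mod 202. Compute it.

115

Extended Euclidean algorithm:
202 = 3×65 + 7
65 = 9×7 + 2
7 = 3×2 + 1
2 = 2×1 + 0
Since gcd(65, 202) = 1, back-substitute to write 1 as a combination:
1 = 7 − 3·2
1 = −3·65 + 28·7
1 = 28·202 − 87·65
Thus 65·(-87) ≡ 1 (mod 202); reducing, -87 mod 202 = 115.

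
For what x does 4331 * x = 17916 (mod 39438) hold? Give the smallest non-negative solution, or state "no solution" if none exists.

22332

First find gcd(4331, 39438):
39438 = 9*4331 + 459
4331 = 9*459 + 200
459 = 2*200 + 59
200 = 3*59 + 23
59 = 2*23 + 13
23 = 1*13 + 10
13 = 1*10 + 3
10 = 3*3 + 1
3 = 3*1 + 0
gcd = 1, so a unique solution mod 39438 exists.
Back-substitute for the Bézout coefficients:
1 = 10 − 3·3
1 = −3·13 + 4·10
1 = 4·23 − 7·13
1 = −7·59 + 18·23
1 = 18·200 − 61·59
1 = −61·459 + 140·200
1 = 140·4331 − 1321·459
1 = −1321·39438 + 12029·4331
So 4331·(12029) ≡ 1 (mod 39438), giving 4331⁻¹ ≡ 12029.
x ≡ 4331⁻¹·17916 ≡ 12029·17916 ≡ 22332 (mod 39438).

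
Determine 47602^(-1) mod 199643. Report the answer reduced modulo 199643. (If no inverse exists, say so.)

167605

Apply the Euclidean algorithm to 199643 and 47602:
199643 = 4·47602 + 9235
47602 = 5·9235 + 1427
9235 = 6·1427 + 673
1427 = 2·673 + 81
673 = 8·81 + 25
81 = 3·25 + 6
25 = 4·6 + 1
6 = 6·1 + 0
Since gcd(47602, 199643) = 1, back-substitute to write 1 as a combination:
1 = 25 − 4·6
1 = −4·81 + 13·25
1 = 13·673 − 108·81
1 = −108·1427 + 229·673
1 = 229·9235 − 1482·1427
1 = −1482·47602 + 7639·9235
1 = 7639·199643 − 32038·47602
So 47602·(-32038) ≡ 1 (mod 199643), and -32038 ≡ 167605 (mod 199643).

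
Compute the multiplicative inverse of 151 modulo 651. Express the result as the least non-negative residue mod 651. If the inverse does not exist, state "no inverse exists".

457

Apply the Euclidean algorithm to 651 and 151:
651 = 4×151 + 47
151 = 3×47 + 10
47 = 4×10 + 7
10 = 1×7 + 3
7 = 2×3 + 1
3 = 3×1 + 0
Since gcd(151, 651) = 1, back-substitute to write 1 as a combination:
1 = 7 − 2·3
1 = −2·10 + 3·7
1 = 3·47 − 14·10
1 = −14·151 + 45·47
1 = 45·651 − 194·151
Thus 151·(-194) ≡ 1 (mod 651); reducing, -194 mod 651 = 457.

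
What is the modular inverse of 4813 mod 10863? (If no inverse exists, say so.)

3460

Extended Euclidean algorithm:
10863 = 2*4813 + 1237
4813 = 3*1237 + 1102
1237 = 1*1102 + 135
1102 = 8*135 + 22
135 = 6*22 + 3
22 = 7*3 + 1
3 = 3*1 + 0
The gcd is 1. Working backward:
1 = 22 − 7·3
1 = −7·135 + 43·22
1 = 43·1102 − 351·135
1 = −351·1237 + 394·1102
1 = 394·4813 − 1533·1237
1 = −1533·10863 + 3460·4813
So 4813·3460 ≡ 1 (mod 10863).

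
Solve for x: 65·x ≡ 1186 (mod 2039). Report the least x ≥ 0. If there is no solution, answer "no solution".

First find gcd(65, 2039):
2039 = 31·65 + 24
65 = 2·24 + 17
24 = 1·17 + 7
17 = 2·7 + 3
7 = 2·3 + 1
3 = 3·1 + 0
gcd = 1, so a unique solution mod 2039 exists.
Back-substitute for the Bézout coefficients:
1 = 7 − 2·3
1 = −2·17 + 5·7
1 = 5·24 − 7·17
1 = −7·65 + 19·24
1 = 19·2039 − 596·65
So 65·(-596) ≡ 1 (mod 2039), giving 65⁻¹ ≡ 1443.
x ≡ 65⁻¹·1186 ≡ 1443·1186 ≡ 677 (mod 2039).

677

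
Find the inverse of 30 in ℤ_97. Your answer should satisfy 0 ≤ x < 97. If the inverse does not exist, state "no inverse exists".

55

Extended Euclidean algorithm:
97 = 3·30 + 7
30 = 4·7 + 2
7 = 3·2 + 1
2 = 2·1 + 0
gcd = 1, so the inverse exists. Back-substitute:
1 = 7 − 3·2
1 = −3·30 + 13·7
1 = 13·97 − 42·30
Hence 30⁻¹ ≡ -42 ≡ 55 (mod 97).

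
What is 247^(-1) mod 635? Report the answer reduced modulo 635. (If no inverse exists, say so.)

Run Euclid on (635, 247):
635 = 2×247 + 141
247 = 1×141 + 106
141 = 1×106 + 35
106 = 3×35 + 1
35 = 35×1 + 0
The gcd is 1. Working backward:
1 = 106 − 3·35
1 = −3·141 + 4·106
1 = 4·247 − 7·141
1 = −7·635 + 18·247
So 247·18 ≡ 1 (mod 635).

18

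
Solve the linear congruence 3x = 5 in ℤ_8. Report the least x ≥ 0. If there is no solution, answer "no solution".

First find gcd(3, 8):
8 = 2*3 + 2
3 = 1*2 + 1
2 = 2*1 + 0
gcd = 1, so a unique solution mod 8 exists.
Back-substitute for the Bézout coefficients:
1 = 3 − 2
1 = −8 + 3·3
So 3·(3) ≡ 1 (mod 8), giving 3⁻¹ ≡ 3.
x ≡ 3⁻¹·5 ≡ 3·5 ≡ 7 (mod 8).

7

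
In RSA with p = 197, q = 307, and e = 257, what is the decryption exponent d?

φ(n) = (p−1)(q−1) = 196·306 = 59976.
Need d with 257·d ≡ 1 (mod 59976). Apply the extended Euclidean algorithm:
59976 = 233·257 + 95
257 = 2·95 + 67
95 = 1·67 + 28
67 = 2·28 + 11
28 = 2·11 + 6
11 = 1·6 + 5
6 = 1·5 + 1
5 = 5·1 + 0
Back-substitute:
1 = 6 − 5
1 = −11 + 2·6
1 = 2·28 − 5·11
1 = −5·67 + 12·28
1 = 12·95 − 17·67
1 = −17·257 + 46·95
1 = 46·59976 − 10735·257
So 257·(-10735) ≡ 1 (mod 59976), hence d ≡ -10735 ≡ 49241 (mod 59976).

49241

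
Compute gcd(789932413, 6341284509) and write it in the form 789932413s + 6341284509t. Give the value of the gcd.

Repeated division:
6341284509 = 8×789932413 + 21825205
789932413 = 36×21825205 + 4225033
21825205 = 5×4225033 + 700040
4225033 = 6×700040 + 24793
700040 = 28×24793 + 5836
24793 = 4×5836 + 1449
5836 = 4×1449 + 40
1449 = 36×40 + 9
40 = 4×9 + 4
9 = 2×4 + 1
4 = 4×1 + 0
gcd(789932413, 6341284509) = 1.
Back-substituting:
1 = 9 − 2·4
1 = −2·40 + 9·9
1 = 9·1449 − 326·40
1 = −326·5836 + 1313·1449
1 = 1313·24793 − 5578·5836
1 = −5578·700040 + 157497·24793
1 = 157497·4225033 − 950560·700040
1 = −950560·21825205 + 4910297·4225033
1 = 4910297·789932413 − 177721252·21825205
1 = −177721252·6341284509 + 1426680313·789932413
So 1 = (-177721252)·6341284509 + (1426680313)·789932413.

1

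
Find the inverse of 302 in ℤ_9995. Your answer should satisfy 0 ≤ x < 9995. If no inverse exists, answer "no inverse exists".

5858

gcd(9995, 302) by repeated division:
9995 = 33·302 + 29
302 = 10·29 + 12
29 = 2·12 + 5
12 = 2·5 + 2
5 = 2·2 + 1
2 = 2·1 + 0
gcd = 1, so the inverse exists. Back-substitute:
1 = 5 − 2·2
1 = −2·12 + 5·5
1 = 5·29 − 12·12
1 = −12·302 + 125·29
1 = 125·9995 − 4137·302
Hence 302⁻¹ ≡ -4137 ≡ 5858 (mod 9995).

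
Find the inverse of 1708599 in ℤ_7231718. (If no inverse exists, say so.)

6087539

Run Euclid on (7231718, 1708599):
7231718 = 4·1708599 + 397322
1708599 = 4·397322 + 119311
397322 = 3·119311 + 39389
119311 = 3·39389 + 1144
39389 = 34·1144 + 493
1144 = 2·493 + 158
493 = 3·158 + 19
158 = 8·19 + 6
19 = 3·6 + 1
6 = 6·1 + 0
Since gcd(1708599, 7231718) = 1, back-substitute to write 1 as a combination:
1 = 19 − 3·6
1 = −3·158 + 25·19
1 = 25·493 − 78·158
1 = −78·1144 + 181·493
1 = 181·39389 − 6232·1144
1 = −6232·119311 + 18877·39389
1 = 18877·397322 − 62863·119311
1 = −62863·1708599 + 270329·397322
1 = 270329·7231718 − 1144179·1708599
So 1708599·(-1144179) ≡ 1 (mod 7231718), and -1144179 ≡ 6087539 (mod 7231718).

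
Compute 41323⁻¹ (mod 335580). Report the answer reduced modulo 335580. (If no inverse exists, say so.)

149587

Apply the Euclidean algorithm to 335580 and 41323:
335580 = 8·41323 + 4996
41323 = 8·4996 + 1355
4996 = 3·1355 + 931
1355 = 1·931 + 424
931 = 2·424 + 83
424 = 5·83 + 9
83 = 9·9 + 2
9 = 4·2 + 1
2 = 2·1 + 0
Since gcd(41323, 335580) = 1, back-substitute to write 1 as a combination:
1 = 9 − 4·2
1 = −4·83 + 37·9
1 = 37·424 − 189·83
1 = −189·931 + 415·424
1 = 415·1355 − 604·931
1 = −604·4996 + 2227·1355
1 = 2227·41323 − 18420·4996
1 = −18420·335580 + 149587·41323
So 41323·149587 ≡ 1 (mod 335580).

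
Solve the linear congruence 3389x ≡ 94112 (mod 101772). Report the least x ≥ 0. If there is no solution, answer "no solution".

6244

First find gcd(3389, 101772):
101772 = 30·3389 + 102
3389 = 33·102 + 23
102 = 4·23 + 10
23 = 2·10 + 3
10 = 3·3 + 1
3 = 3·1 + 0
gcd = 1, so a unique solution mod 101772 exists.
Back-substitute for the Bézout coefficients:
1 = 10 − 3·3
1 = −3·23 + 7·10
1 = 7·102 − 31·23
1 = −31·3389 + 1030·102
1 = 1030·101772 − 30931·3389
So 3389·(-30931) ≡ 1 (mod 101772), giving 3389⁻¹ ≡ 70841.
x ≡ 3389⁻¹·94112 ≡ 70841·94112 ≡ 6244 (mod 101772).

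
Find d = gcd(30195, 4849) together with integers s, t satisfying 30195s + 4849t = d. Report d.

Apply Euclid's algorithm to 30195 and 4849:
30195 = 6×4849 + 1101
4849 = 4×1101 + 445
1101 = 2×445 + 211
445 = 2×211 + 23
211 = 9×23 + 4
23 = 5×4 + 3
4 = 1×3 + 1
3 = 3×1 + 0
gcd(30195, 4849) = 1.
Working backward:
1 = 4 − 3
1 = −23 + 6·4
1 = 6·211 − 55·23
1 = −55·445 + 116·211
1 = 116·1101 − 287·445
1 = −287·4849 + 1264·1101
1 = 1264·30195 − 7871·4849
So 1 = (1264)·30195 + (-7871)·4849.

1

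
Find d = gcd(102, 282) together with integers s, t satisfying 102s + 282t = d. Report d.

Apply Euclid's algorithm to 282 and 102:
282 = 2*102 + 78
102 = 1*78 + 24
78 = 3*24 + 6
24 = 4*6 + 0
gcd(102, 282) = 6.
Back-substituting:
6 = 78 − 3·24
6 = −3·102 + 4·78
6 = 4·282 − 11·102
So 6 = (4)·282 + (-11)·102.

6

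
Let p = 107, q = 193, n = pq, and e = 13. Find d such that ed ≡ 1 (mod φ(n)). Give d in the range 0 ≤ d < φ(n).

17221

φ(n) = (p−1)(q−1) = 106·192 = 20352.
Need d with 13·d ≡ 1 (mod 20352). Apply the extended Euclidean algorithm:
20352 = 1565*13 + 7
13 = 1*7 + 6
7 = 1*6 + 1
6 = 6*1 + 0
Back-substitute:
1 = 7 − 6
1 = −13 + 2·7
1 = 2·20352 − 3131·13
So 13·(-3131) ≡ 1 (mod 20352), hence d ≡ -3131 ≡ 17221 (mod 20352).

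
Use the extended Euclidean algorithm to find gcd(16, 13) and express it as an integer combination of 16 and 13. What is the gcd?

1

Apply Euclid's algorithm to 16 and 13:
16 = 1×13 + 3
13 = 4×3 + 1
3 = 3×1 + 0
gcd(16, 13) = 1.
Express as a combination:
1 = 13 − 4·3
1 = −4·16 + 5·13
So 1 = (-4)·16 + (5)·13.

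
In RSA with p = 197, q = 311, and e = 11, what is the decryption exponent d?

φ(n) = (p−1)(q−1) = 196·310 = 60760.
Need d with 11·d ≡ 1 (mod 60760). Apply the extended Euclidean algorithm:
60760 = 5523·11 + 7
11 = 1·7 + 4
7 = 1·4 + 3
4 = 1·3 + 1
3 = 3·1 + 0
Back-substitute:
1 = 4 − 3
1 = −7 + 2·4
1 = 2·11 − 3·7
1 = −3·60760 + 16571·11
So 11·16571 ≡ 1 (mod 60760), hence d = 16571.

16571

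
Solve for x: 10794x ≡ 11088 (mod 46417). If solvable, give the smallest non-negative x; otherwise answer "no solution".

2865

First find gcd(10794, 46417):
46417 = 4×10794 + 3241
10794 = 3×3241 + 1071
3241 = 3×1071 + 28
1071 = 38×28 + 7
28 = 4×7 + 0
gcd = 7 and 7 | 11088, so solutions exist. Divide through by 7: 1542x ≡ 1584 (mod 6631).
Now find 1542⁻¹ mod 6631:
6631 = 4×1542 + 463
1542 = 3×463 + 153
463 = 3×153 + 4
153 = 38×4 + 1
4 = 4×1 + 0
Back-substitute:
1 = 153 − 38·4
1 = −38·463 + 115·153
1 = 115·1542 − 383·463
1 = −383·6631 + 1647·1542
So 1542⁻¹ ≡ 1647 (mod 6631).
Then x ≡ 1647·1584 ≡ 2865 (mod 6631); the smallest non-negative solution is x = 2865.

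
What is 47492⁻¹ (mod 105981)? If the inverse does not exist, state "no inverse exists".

19448

Run Euclid on (105981, 47492):
105981 = 2×47492 + 10997
47492 = 4×10997 + 3504
10997 = 3×3504 + 485
3504 = 7×485 + 109
485 = 4×109 + 49
109 = 2×49 + 11
49 = 4×11 + 5
11 = 2×5 + 1
5 = 5×1 + 0
gcd = 1, so the inverse exists. Back-substitute:
1 = 11 − 2·5
1 = −2·49 + 9·11
1 = 9·109 − 20·49
1 = −20·485 + 89·109
1 = 89·3504 − 643·485
1 = −643·10997 + 2018·3504
1 = 2018·47492 − 8715·10997
1 = −8715·105981 + 19448·47492
So 47492·19448 ≡ 1 (mod 105981).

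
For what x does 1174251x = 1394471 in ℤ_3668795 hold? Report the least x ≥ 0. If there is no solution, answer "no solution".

First find gcd(1174251, 3668795):
3668795 = 3·1174251 + 146042
1174251 = 8·146042 + 5915
146042 = 24·5915 + 4082
5915 = 1·4082 + 1833
4082 = 2·1833 + 416
1833 = 4·416 + 169
416 = 2·169 + 78
169 = 2·78 + 13
78 = 6·13 + 0
gcd = 13 and 13 | 1394471, so solutions exist. Divide through by 13: 90327x ≡ 107267 (mod 282215).
Now find 90327⁻¹ mod 282215:
282215 = 3·90327 + 11234
90327 = 8·11234 + 455
11234 = 24·455 + 314
455 = 1·314 + 141
314 = 2·141 + 32
141 = 4·32 + 13
32 = 2·13 + 6
13 = 2·6 + 1
6 = 6·1 + 0
Back-substitute:
1 = 13 − 2·6
1 = −2·32 + 5·13
1 = 5·141 − 22·32
1 = −22·314 + 49·141
1 = 49·455 − 71·314
1 = −71·11234 + 1753·455
1 = 1753·90327 − 14095·11234
1 = −14095·282215 + 44038·90327
So 90327⁻¹ ≡ 44038 (mod 282215).
Then x ≡ 44038·107267 ≡ 109476 (mod 282215); the smallest non-negative solution is x = 109476.

109476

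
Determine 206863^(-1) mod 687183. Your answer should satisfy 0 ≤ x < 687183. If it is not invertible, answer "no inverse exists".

467956

Apply the Euclidean algorithm to 687183 and 206863:
687183 = 3·206863 + 66594
206863 = 3·66594 + 7081
66594 = 9·7081 + 2865
7081 = 2·2865 + 1351
2865 = 2·1351 + 163
1351 = 8·163 + 47
163 = 3·47 + 22
47 = 2·22 + 3
22 = 7·3 + 1
3 = 3·1 + 0
Since gcd(206863, 687183) = 1, back-substitute to write 1 as a combination:
1 = 22 − 7·3
1 = −7·47 + 15·22
1 = 15·163 − 52·47
1 = −52·1351 + 431·163
1 = 431·2865 − 914·1351
1 = −914·7081 + 2259·2865
1 = 2259·66594 − 21245·7081
1 = −21245·206863 + 65994·66594
1 = 65994·687183 − 219227·206863
Thus 206863·(-219227) ≡ 1 (mod 687183); reducing, -219227 mod 687183 = 467956.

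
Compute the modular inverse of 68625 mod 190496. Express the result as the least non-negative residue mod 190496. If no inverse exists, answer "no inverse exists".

134545

Apply the Euclidean algorithm to 190496 and 68625:
190496 = 2·68625 + 53246
68625 = 1·53246 + 15379
53246 = 3·15379 + 7109
15379 = 2·7109 + 1161
7109 = 6·1161 + 143
1161 = 8·143 + 17
143 = 8·17 + 7
17 = 2·7 + 3
7 = 2·3 + 1
3 = 3·1 + 0
Since gcd(68625, 190496) = 1, back-substitute to write 1 as a combination:
1 = 7 − 2·3
1 = −2·17 + 5·7
1 = 5·143 − 42·17
1 = −42·1161 + 341·143
1 = 341·7109 − 2088·1161
1 = −2088·15379 + 4517·7109
1 = 4517·53246 − 15639·15379
1 = −15639·68625 + 20156·53246
1 = 20156·190496 − 55951·68625
Thus 68625·(-55951) ≡ 1 (mod 190496); reducing, -55951 mod 190496 = 134545.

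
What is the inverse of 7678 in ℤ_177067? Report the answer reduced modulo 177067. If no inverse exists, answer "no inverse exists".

Compute gcd(7678, 177067):
177067 = 23·7678 + 473
7678 = 16·473 + 110
473 = 4·110 + 33
110 = 3·33 + 11
33 = 3·11 + 0
The gcd is 11, not 1, hence no inverse exists.

no inverse exists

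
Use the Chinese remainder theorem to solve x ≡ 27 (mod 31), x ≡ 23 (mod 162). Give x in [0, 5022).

Write x = 27 + 31·k. Then 31·k ≡ 23 − 27 ≡ 158 (mod 162).
Need 31⁻¹ mod 162. Extended Euclid on (162, 31):
162 = 5·31 + 7
31 = 4·7 + 3
7 = 2·3 + 1
3 = 3·1 + 0
Back-substitute:
1 = 7 − 2·3
1 = −2·31 + 9·7
1 = 9·162 − 47·31
31⁻¹ ≡ 115 (mod 162), so k ≡ 115·158 ≡ 26 (mod 162).
x = 27 + 31·26 = 833.

833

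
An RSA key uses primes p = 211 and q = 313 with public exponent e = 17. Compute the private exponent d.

φ(n) = (p−1)(q−1) = 210·312 = 65520.
Need d with 17·d ≡ 1 (mod 65520). Apply the extended Euclidean algorithm:
65520 = 3854*17 + 2
17 = 8*2 + 1
2 = 2*1 + 0
Back-substitute:
1 = 17 − 8·2
1 = −8·65520 + 30833·17
So 17·30833 ≡ 1 (mod 65520), hence d = 30833.

30833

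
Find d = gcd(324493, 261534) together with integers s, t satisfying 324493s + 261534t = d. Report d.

Repeated division:
324493 = 1*261534 + 62959
261534 = 4*62959 + 9698
62959 = 6*9698 + 4771
9698 = 2*4771 + 156
4771 = 30*156 + 91
156 = 1*91 + 65
91 = 1*65 + 26
65 = 2*26 + 13
26 = 2*13 + 0
gcd(324493, 261534) = 13.
Working backward:
13 = 65 − 2·26
13 = −2·91 + 3·65
13 = 3·156 − 5·91
13 = −5·4771 + 153·156
13 = 153·9698 − 311·4771
13 = −311·62959 + 2019·9698
13 = 2019·261534 − 8387·62959
13 = −8387·324493 + 10406·261534
So 13 = (-8387)·324493 + (10406)·261534.

13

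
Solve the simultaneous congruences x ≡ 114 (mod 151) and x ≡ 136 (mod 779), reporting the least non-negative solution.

48434

Write x = 114 + 151·k. Then 151·k ≡ 136 − 114 ≡ 22 (mod 779).
Need 151⁻¹ mod 779. Extended Euclid on (779, 151):
779 = 5×151 + 24
151 = 6×24 + 7
24 = 3×7 + 3
7 = 2×3 + 1
3 = 3×1 + 0
Back-substitute:
1 = 7 − 2·3
1 = −2·24 + 7·7
1 = 7·151 − 44·24
1 = −44·779 + 227·151
151⁻¹ ≡ 227 (mod 779), so k ≡ 227·22 ≡ 320 (mod 779).
x = 114 + 151·320 = 48434.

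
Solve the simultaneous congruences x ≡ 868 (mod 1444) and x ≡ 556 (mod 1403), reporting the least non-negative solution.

Write x = 868 + 1444·k. Then 1444·k ≡ 556 − 868 ≡ 1091 (mod 1403).
Need 1444⁻¹ mod 1403. Extended Euclid on (1403, 41):
1403 = 34×41 + 9
41 = 4×9 + 5
9 = 1×5 + 4
5 = 1×4 + 1
4 = 4×1 + 0
Back-substitute:
1 = 5 − 4
1 = −9 + 2·5
1 = 2·41 − 9·9
1 = −9·1403 + 308·41
1444⁻¹ ≡ 308 (mod 1403), so k ≡ 308·1091 ≡ 711 (mod 1403).
x = 868 + 1444·711 = 1027552.

1027552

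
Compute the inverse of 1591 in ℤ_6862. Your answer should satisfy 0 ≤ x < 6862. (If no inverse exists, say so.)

5801

Extended Euclidean algorithm:
6862 = 4·1591 + 498
1591 = 3·498 + 97
498 = 5·97 + 13
97 = 7·13 + 6
13 = 2·6 + 1
6 = 6·1 + 0
gcd = 1, so the inverse exists. Back-substitute:
1 = 13 − 2·6
1 = −2·97 + 15·13
1 = 15·498 − 77·97
1 = −77·1591 + 246·498
1 = 246·6862 − 1061·1591
So 1591·(-1061) ≡ 1 (mod 6862), and -1061 ≡ 5801 (mod 6862).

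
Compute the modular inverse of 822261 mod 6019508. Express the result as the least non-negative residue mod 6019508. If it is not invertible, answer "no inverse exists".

Euclidean algorithm on 6019508, 822261:
6019508 = 7×822261 + 263681
822261 = 3×263681 + 31218
263681 = 8×31218 + 13937
31218 = 2×13937 + 3344
13937 = 4×3344 + 561
3344 = 5×561 + 539
561 = 1×539 + 22
539 = 24×22 + 11
22 = 2×11 + 0
The gcd is 11, not 1, hence no inverse exists.

no inverse exists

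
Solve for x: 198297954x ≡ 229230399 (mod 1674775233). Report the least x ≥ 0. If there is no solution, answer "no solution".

no solution

gcd(198297954, 1674775233):
1674775233 = 8×198297954 + 88391601
198297954 = 2×88391601 + 21514752
88391601 = 4×21514752 + 2332593
21514752 = 9×2332593 + 521415
2332593 = 4×521415 + 246933
521415 = 2×246933 + 27549
246933 = 8×27549 + 26541
27549 = 1×26541 + 1008
26541 = 26×1008 + 333
1008 = 3×333 + 9
333 = 37×9 + 0
gcd = 9, but 9 ∤ 229230399, so the congruence has no solution.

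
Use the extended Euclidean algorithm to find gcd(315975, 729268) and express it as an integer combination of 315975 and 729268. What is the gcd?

1

Euclidean algorithm:
729268 = 2×315975 + 97318
315975 = 3×97318 + 24021
97318 = 4×24021 + 1234
24021 = 19×1234 + 575
1234 = 2×575 + 84
575 = 6×84 + 71
84 = 1×71 + 13
71 = 5×13 + 6
13 = 2×6 + 1
6 = 6×1 + 0
gcd(315975, 729268) = 1.
Working backward:
1 = 13 − 2·6
1 = −2·71 + 11·13
1 = 11·84 − 13·71
1 = −13·575 + 89·84
1 = 89·1234 − 191·575
1 = −191·24021 + 3718·1234
1 = 3718·97318 − 15063·24021
1 = −15063·315975 + 48907·97318
1 = 48907·729268 − 112877·315975
So 1 = (48907)·729268 + (-112877)·315975.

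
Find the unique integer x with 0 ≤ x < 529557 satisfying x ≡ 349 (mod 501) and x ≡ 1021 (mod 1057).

7363

Write x = 349 + 501·k. Then 501·k ≡ 1021 − 349 ≡ 672 (mod 1057).
Need 501⁻¹ mod 1057. Extended Euclid on (1057, 501):
1057 = 2*501 + 55
501 = 9*55 + 6
55 = 9*6 + 1
6 = 6*1 + 0
Back-substitute:
1 = 55 − 9·6
1 = −9·501 + 82·55
1 = 82·1057 − 173·501
501⁻¹ ≡ 884 (mod 1057), so k ≡ 884·672 ≡ 14 (mod 1057).
x = 349 + 501·14 = 7363.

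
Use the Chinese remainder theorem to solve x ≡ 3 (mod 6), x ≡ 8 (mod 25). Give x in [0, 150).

33

Write x = 3 + 6·k. Then 6·k ≡ 8 − 3 ≡ 5 (mod 25).
Need 6⁻¹ mod 25. Extended Euclid on (25, 6):
25 = 4·6 + 1
6 = 6·1 + 0
Back-substitute:
1 = 25 − 4·6
6⁻¹ ≡ 21 (mod 25), so k ≡ 21·5 ≡ 5 (mod 25).
x = 3 + 6·5 = 33.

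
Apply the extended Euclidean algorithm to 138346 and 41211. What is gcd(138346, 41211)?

1

Euclidean algorithm:
138346 = 3·41211 + 14713
41211 = 2·14713 + 11785
14713 = 1·11785 + 2928
11785 = 4·2928 + 73
2928 = 40·73 + 8
73 = 9·8 + 1
8 = 8·1 + 0
gcd(138346, 41211) = 1.
Back-substituting:
1 = 73 − 9·8
1 = −9·2928 + 361·73
1 = 361·11785 − 1453·2928
1 = −1453·14713 + 1814·11785
1 = 1814·41211 − 5081·14713
1 = −5081·138346 + 17057·41211
So 1 = (-5081)·138346 + (17057)·41211.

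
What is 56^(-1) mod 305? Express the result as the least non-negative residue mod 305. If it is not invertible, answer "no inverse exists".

256

Apply the Euclidean algorithm to 305 and 56:
305 = 5*56 + 25
56 = 2*25 + 6
25 = 4*6 + 1
6 = 6*1 + 0
gcd = 1, so the inverse exists. Back-substitute:
1 = 25 − 4·6
1 = −4·56 + 9·25
1 = 9·305 − 49·56
Thus 56·(-49) ≡ 1 (mod 305); reducing, -49 mod 305 = 256.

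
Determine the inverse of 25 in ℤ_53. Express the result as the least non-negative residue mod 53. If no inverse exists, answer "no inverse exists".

gcd(53, 25) by repeated division:
53 = 2·25 + 3
25 = 8·3 + 1
3 = 3·1 + 0
The gcd is 1. Working backward:
1 = 25 − 8·3
1 = −8·53 + 17·25
So 25·17 ≡ 1 (mod 53).

17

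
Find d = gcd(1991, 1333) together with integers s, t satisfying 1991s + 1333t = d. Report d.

1

Apply Euclid's algorithm to 1991 and 1333:
1991 = 1·1333 + 658
1333 = 2·658 + 17
658 = 38·17 + 12
17 = 1·12 + 5
12 = 2·5 + 2
5 = 2·2 + 1
2 = 2·1 + 0
gcd(1991, 1333) = 1.
Express as a combination:
1 = 5 − 2·2
1 = −2·12 + 5·5
1 = 5·17 − 7·12
1 = −7·658 + 271·17
1 = 271·1333 − 549·658
1 = −549·1991 + 820·1333
So 1 = (-549)·1991 + (820)·1333.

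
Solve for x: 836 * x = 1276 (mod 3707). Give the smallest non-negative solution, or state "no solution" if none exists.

First find gcd(836, 3707):
3707 = 4×836 + 363
836 = 2×363 + 110
363 = 3×110 + 33
110 = 3×33 + 11
33 = 3×11 + 0
gcd = 11 and 11 | 1276, so solutions exist. Divide through by 11: 76x ≡ 116 (mod 337).
Now find 76⁻¹ mod 337:
337 = 4·76 + 33
76 = 2·33 + 10
33 = 3·10 + 3
10 = 3·3 + 1
3 = 3·1 + 0
Back-substitute:
1 = 10 − 3·3
1 = −3·33 + 10·10
1 = 10·76 − 23·33
1 = −23·337 + 102·76
So 76⁻¹ ≡ 102 (mod 337).
Then x ≡ 102·116 ≡ 37 (mod 337); the smallest non-negative solution is x = 37.

37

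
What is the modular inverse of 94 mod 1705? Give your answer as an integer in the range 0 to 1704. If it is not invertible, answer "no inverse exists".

Run Euclid on (1705, 94):
1705 = 18*94 + 13
94 = 7*13 + 3
13 = 4*3 + 1
3 = 3*1 + 0
gcd = 1, so the inverse exists. Back-substitute:
1 = 13 − 4·3
1 = −4·94 + 29·13
1 = 29·1705 − 526·94
Hence 94⁻¹ ≡ -526 ≡ 1179 (mod 1705).

1179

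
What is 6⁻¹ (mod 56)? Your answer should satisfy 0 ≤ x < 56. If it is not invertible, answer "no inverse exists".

Euclidean algorithm on 56, 6:
56 = 9*6 + 2
6 = 3*2 + 0
Since gcd = 2 > 1, 6 is not a unit mod 56.

no inverse exists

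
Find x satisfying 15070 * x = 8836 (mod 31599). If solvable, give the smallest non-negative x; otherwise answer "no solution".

8023

First find gcd(15070, 31599):
31599 = 2·15070 + 1459
15070 = 10·1459 + 480
1459 = 3·480 + 19
480 = 25·19 + 5
19 = 3·5 + 4
5 = 1·4 + 1
4 = 4·1 + 0
gcd = 1, so a unique solution mod 31599 exists.
Back-substitute for the Bézout coefficients:
1 = 5 − 4
1 = −19 + 4·5
1 = 4·480 − 101·19
1 = −101·1459 + 307·480
1 = 307·15070 − 3171·1459
1 = −3171·31599 + 6649·15070
So 15070·(6649) ≡ 1 (mod 31599), giving 15070⁻¹ ≡ 6649.
x ≡ 15070⁻¹·8836 ≡ 6649·8836 ≡ 8023 (mod 31599).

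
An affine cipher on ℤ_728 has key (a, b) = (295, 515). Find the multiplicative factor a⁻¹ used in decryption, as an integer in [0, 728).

Extended Euclidean algorithm:
728 = 2·295 + 138
295 = 2·138 + 19
138 = 7·19 + 5
19 = 3·5 + 4
5 = 1·4 + 1
4 = 4·1 + 0
gcd = 1, so the inverse exists. Back-substitute:
1 = 5 − 4
1 = −19 + 4·5
1 = 4·138 − 29·19
1 = −29·295 + 62·138
1 = 62·728 − 153·295
Hence 295⁻¹ ≡ -153 ≡ 575 (mod 728).

575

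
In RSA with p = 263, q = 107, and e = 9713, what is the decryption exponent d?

φ(n) = (p−1)(q−1) = 262·106 = 27772.
Need d with 9713·d ≡ 1 (mod 27772). Apply the extended Euclidean algorithm:
27772 = 2×9713 + 8346
9713 = 1×8346 + 1367
8346 = 6×1367 + 144
1367 = 9×144 + 71
144 = 2×71 + 2
71 = 35×2 + 1
2 = 2×1 + 0
Back-substitute:
1 = 71 − 35·2
1 = −35·144 + 71·71
1 = 71·1367 − 674·144
1 = −674·8346 + 4115·1367
1 = 4115·9713 − 4789·8346
1 = −4789·27772 + 13693·9713
So 9713·13693 ≡ 1 (mod 27772), hence d = 13693.

13693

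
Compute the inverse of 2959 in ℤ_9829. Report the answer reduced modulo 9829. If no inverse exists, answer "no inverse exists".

gcd(9829, 2959) by repeated division:
9829 = 3·2959 + 952
2959 = 3·952 + 103
952 = 9·103 + 25
103 = 4·25 + 3
25 = 8·3 + 1
3 = 3·1 + 0
gcd = 1, so the inverse exists. Back-substitute:
1 = 25 − 8·3
1 = −8·103 + 33·25
1 = 33·952 − 305·103
1 = −305·2959 + 948·952
1 = 948·9829 − 3149·2959
Thus 2959·(-3149) ≡ 1 (mod 9829); reducing, -3149 mod 9829 = 6680.

6680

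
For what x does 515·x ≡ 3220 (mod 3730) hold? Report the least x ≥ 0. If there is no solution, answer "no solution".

506

First find gcd(515, 3730):
3730 = 7*515 + 125
515 = 4*125 + 15
125 = 8*15 + 5
15 = 3*5 + 0
gcd = 5 and 5 | 3220, so solutions exist. Divide through by 5: 103x ≡ 644 (mod 746).
Now find 103⁻¹ mod 746:
746 = 7·103 + 25
103 = 4·25 + 3
25 = 8·3 + 1
3 = 3·1 + 0
Back-substitute:
1 = 25 − 8·3
1 = −8·103 + 33·25
1 = 33·746 − 239·103
So 103·(-239) ≡ 1 (mod 746), i.e. 103⁻¹ ≡ 507.
Then x ≡ 507·644 ≡ 506 (mod 746); the smallest non-negative solution is x = 506.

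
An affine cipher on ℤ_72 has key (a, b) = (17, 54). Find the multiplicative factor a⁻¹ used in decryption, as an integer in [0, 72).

Extended Euclidean algorithm:
72 = 4·17 + 4
17 = 4·4 + 1
4 = 4·1 + 0
The gcd is 1. Working backward:
1 = 17 − 4·4
1 = −4·72 + 17·17
So 17·17 ≡ 1 (mod 72).

17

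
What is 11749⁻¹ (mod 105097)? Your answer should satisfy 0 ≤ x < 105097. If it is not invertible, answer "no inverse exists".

Apply the Euclidean algorithm to 105097 and 11749:
105097 = 8·11749 + 11105
11749 = 1·11105 + 644
11105 = 17·644 + 157
644 = 4·157 + 16
157 = 9·16 + 13
16 = 1·13 + 3
13 = 4·3 + 1
3 = 3·1 + 0
gcd = 1, so the inverse exists. Back-substitute:
1 = 13 − 4·3
1 = −4·16 + 5·13
1 = 5·157 − 49·16
1 = −49·644 + 201·157
1 = 201·11105 − 3466·644
1 = −3466·11749 + 3667·11105
1 = 3667·105097 − 32802·11749
Hence 11749⁻¹ ≡ -32802 ≡ 72295 (mod 105097).

72295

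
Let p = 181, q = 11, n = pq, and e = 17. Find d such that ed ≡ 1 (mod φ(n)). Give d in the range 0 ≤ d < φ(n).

φ(n) = (p−1)(q−1) = 180·10 = 1800.
Need d with 17·d ≡ 1 (mod 1800). Apply the extended Euclidean algorithm:
1800 = 105*17 + 15
17 = 1*15 + 2
15 = 7*2 + 1
2 = 2*1 + 0
Back-substitute:
1 = 15 − 7·2
1 = −7·17 + 8·15
1 = 8·1800 − 847·17
So 17·(-847) ≡ 1 (mod 1800), hence d ≡ -847 ≡ 953 (mod 1800).

953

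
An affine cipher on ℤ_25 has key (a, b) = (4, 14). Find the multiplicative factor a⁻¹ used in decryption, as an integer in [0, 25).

19

Apply the Euclidean algorithm to 25 and 4:
25 = 6*4 + 1
4 = 4*1 + 0
gcd = 1, so the inverse exists. Back-substitute:
1 = 25 − 6·4
So 4·(-6) ≡ 1 (mod 25), and -6 ≡ 19 (mod 25).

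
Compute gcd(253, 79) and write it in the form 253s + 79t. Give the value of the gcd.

Repeated division:
253 = 3·79 + 16
79 = 4·16 + 15
16 = 1·15 + 1
15 = 15·1 + 0
gcd(253, 79) = 1.
Back-substituting:
1 = 16 − 15
1 = −79 + 5·16
1 = 5·253 − 16·79
So 1 = (5)·253 + (-16)·79.

1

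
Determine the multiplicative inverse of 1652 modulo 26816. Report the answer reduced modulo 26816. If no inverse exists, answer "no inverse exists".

no inverse exists

Euclidean algorithm on 26816, 1652:
26816 = 16·1652 + 384
1652 = 4·384 + 116
384 = 3·116 + 36
116 = 3·36 + 8
36 = 4·8 + 4
8 = 2·4 + 0
gcd(1652, 26816) = 4 ≠ 1, so 1652 has no multiplicative inverse modulo 26816.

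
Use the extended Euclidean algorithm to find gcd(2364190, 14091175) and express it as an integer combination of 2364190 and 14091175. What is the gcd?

Euclidean algorithm:
14091175 = 5·2364190 + 2270225
2364190 = 1·2270225 + 93965
2270225 = 24·93965 + 15065
93965 = 6·15065 + 3575
15065 = 4·3575 + 765
3575 = 4·765 + 515
765 = 1·515 + 250
515 = 2·250 + 15
250 = 16·15 + 10
15 = 1·10 + 5
10 = 2·5 + 0
gcd(2364190, 14091175) = 5.
Working backward:
5 = 15 − 10
5 = −250 + 17·15
5 = 17·515 − 35·250
5 = −35·765 + 52·515
5 = 52·3575 − 243·765
5 = −243·15065 + 1024·3575
5 = 1024·93965 − 6387·15065
5 = −6387·2270225 + 154312·93965
5 = 154312·2364190 − 160699·2270225
5 = −160699·14091175 + 957807·2364190
So 5 = (-160699)·14091175 + (957807)·2364190.

5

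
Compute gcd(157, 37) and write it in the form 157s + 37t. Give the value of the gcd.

1

Apply Euclid's algorithm to 157 and 37:
157 = 4·37 + 9
37 = 4·9 + 1
9 = 9·1 + 0
gcd(157, 37) = 1.
Back-substituting:
1 = 37 − 4·9
1 = −4·157 + 17·37
So 1 = (-4)·157 + (17)·37.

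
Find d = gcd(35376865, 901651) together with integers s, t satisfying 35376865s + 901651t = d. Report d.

Repeated division:
35376865 = 39*901651 + 212476
901651 = 4*212476 + 51747
212476 = 4*51747 + 5488
51747 = 9*5488 + 2355
5488 = 2*2355 + 778
2355 = 3*778 + 21
778 = 37*21 + 1
21 = 21*1 + 0
gcd(35376865, 901651) = 1.
Express as a combination:
1 = 778 − 37·21
1 = −37·2355 + 112·778
1 = 112·5488 − 261·2355
1 = −261·51747 + 2461·5488
1 = 2461·212476 − 10105·51747
1 = −10105·901651 + 42881·212476
1 = 42881·35376865 − 1682464·901651
So 1 = (42881)·35376865 + (-1682464)·901651.

1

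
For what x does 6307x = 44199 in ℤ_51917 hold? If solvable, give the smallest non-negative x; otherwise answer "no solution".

44639

First find gcd(6307, 51917):
51917 = 8×6307 + 1461
6307 = 4×1461 + 463
1461 = 3×463 + 72
463 = 6×72 + 31
72 = 2×31 + 10
31 = 3×10 + 1
10 = 10×1 + 0
gcd = 1, so a unique solution mod 51917 exists.
Back-substitute for the Bézout coefficients:
1 = 31 − 3·10
1 = −3·72 + 7·31
1 = 7·463 − 45·72
1 = −45·1461 + 142·463
1 = 142·6307 − 613·1461
1 = −613·51917 + 5046·6307
So 6307·(5046) ≡ 1 (mod 51917), giving 6307⁻¹ ≡ 5046.
x ≡ 6307⁻¹·44199 ≡ 5046·44199 ≡ 44639 (mod 51917).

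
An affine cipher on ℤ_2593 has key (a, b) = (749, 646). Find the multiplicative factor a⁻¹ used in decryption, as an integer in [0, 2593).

637

Apply the Euclidean algorithm to 2593 and 749:
2593 = 3·749 + 346
749 = 2·346 + 57
346 = 6·57 + 4
57 = 14·4 + 1
4 = 4·1 + 0
The gcd is 1. Working backward:
1 = 57 − 14·4
1 = −14·346 + 85·57
1 = 85·749 − 184·346
1 = −184·2593 + 637·749
So 749·637 ≡ 1 (mod 2593).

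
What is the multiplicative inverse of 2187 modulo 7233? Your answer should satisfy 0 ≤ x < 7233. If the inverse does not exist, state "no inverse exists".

Compute gcd(2187, 7233):
7233 = 3*2187 + 672
2187 = 3*672 + 171
672 = 3*171 + 159
171 = 1*159 + 12
159 = 13*12 + 3
12 = 4*3 + 0
gcd(2187, 7233) = 3 ≠ 1, so 2187 has no multiplicative inverse modulo 7233.

no inverse exists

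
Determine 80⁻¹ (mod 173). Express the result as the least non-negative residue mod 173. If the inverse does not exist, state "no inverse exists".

93

Run Euclid on (173, 80):
173 = 2*80 + 13
80 = 6*13 + 2
13 = 6*2 + 1
2 = 2*1 + 0
Since gcd(80, 173) = 1, back-substitute to write 1 as a combination:
1 = 13 − 6·2
1 = −6·80 + 37·13
1 = 37·173 − 80·80
So 80·(-80) ≡ 1 (mod 173), and -80 ≡ 93 (mod 173).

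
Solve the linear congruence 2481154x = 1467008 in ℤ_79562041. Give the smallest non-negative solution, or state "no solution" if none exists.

no solution

gcd(2481154, 79562041):
79562041 = 32*2481154 + 165113
2481154 = 15*165113 + 4459
165113 = 37*4459 + 130
4459 = 34*130 + 39
130 = 3*39 + 13
39 = 3*13 + 0
gcd = 13, but 13 ∤ 1467008, so the congruence has no solution.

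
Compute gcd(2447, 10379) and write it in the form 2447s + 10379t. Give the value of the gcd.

Repeated division:
10379 = 4·2447 + 591
2447 = 4·591 + 83
591 = 7·83 + 10
83 = 8·10 + 3
10 = 3·3 + 1
3 = 3·1 + 0
gcd(2447, 10379) = 1.
Back-substituting:
1 = 10 − 3·3
1 = −3·83 + 25·10
1 = 25·591 − 178·83
1 = −178·2447 + 737·591
1 = 737·10379 − 3126·2447
So 1 = (737)·10379 + (-3126)·2447.

1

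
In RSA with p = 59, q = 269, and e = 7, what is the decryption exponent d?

11103

φ(n) = (p−1)(q−1) = 58·268 = 15544.
Need d with 7·d ≡ 1 (mod 15544). Apply the extended Euclidean algorithm:
15544 = 2220*7 + 4
7 = 1*4 + 3
4 = 1*3 + 1
3 = 3*1 + 0
Back-substitute:
1 = 4 − 3
1 = −7 + 2·4
1 = 2·15544 − 4441·7
So 7·(-4441) ≡ 1 (mod 15544), hence d ≡ -4441 ≡ 11103 (mod 15544).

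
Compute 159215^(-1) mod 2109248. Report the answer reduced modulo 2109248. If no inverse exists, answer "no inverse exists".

Run Euclid on (2109248, 159215):
2109248 = 13·159215 + 39453
159215 = 4·39453 + 1403
39453 = 28·1403 + 169
1403 = 8·169 + 51
169 = 3·51 + 16
51 = 3·16 + 3
16 = 5·3 + 1
3 = 3·1 + 0
gcd = 1, so the inverse exists. Back-substitute:
1 = 16 − 5·3
1 = −5·51 + 16·16
1 = 16·169 − 53·51
1 = −53·1403 + 440·169
1 = 440·39453 − 12373·1403
1 = −12373·159215 + 49932·39453
1 = 49932·2109248 − 661489·159215
Thus 159215·(-661489) ≡ 1 (mod 2109248); reducing, -661489 mod 2109248 = 1447759.

1447759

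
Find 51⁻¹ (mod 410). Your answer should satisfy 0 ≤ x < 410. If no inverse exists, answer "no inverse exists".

Apply the Euclidean algorithm to 410 and 51:
410 = 8·51 + 2
51 = 25·2 + 1
2 = 2·1 + 0
Since gcd(51, 410) = 1, back-substitute to write 1 as a combination:
1 = 51 − 25·2
1 = −25·410 + 201·51
So 51·201 ≡ 1 (mod 410).

201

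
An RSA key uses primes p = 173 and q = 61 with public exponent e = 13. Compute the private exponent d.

φ(n) = (p−1)(q−1) = 172·60 = 10320.
Need d with 13·d ≡ 1 (mod 10320). Apply the extended Euclidean algorithm:
10320 = 793×13 + 11
13 = 1×11 + 2
11 = 5×2 + 1
2 = 2×1 + 0
Back-substitute:
1 = 11 − 5·2
1 = −5·13 + 6·11
1 = 6·10320 − 4763·13
So 13·(-4763) ≡ 1 (mod 10320), hence d ≡ -4763 ≡ 5557 (mod 10320).

5557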